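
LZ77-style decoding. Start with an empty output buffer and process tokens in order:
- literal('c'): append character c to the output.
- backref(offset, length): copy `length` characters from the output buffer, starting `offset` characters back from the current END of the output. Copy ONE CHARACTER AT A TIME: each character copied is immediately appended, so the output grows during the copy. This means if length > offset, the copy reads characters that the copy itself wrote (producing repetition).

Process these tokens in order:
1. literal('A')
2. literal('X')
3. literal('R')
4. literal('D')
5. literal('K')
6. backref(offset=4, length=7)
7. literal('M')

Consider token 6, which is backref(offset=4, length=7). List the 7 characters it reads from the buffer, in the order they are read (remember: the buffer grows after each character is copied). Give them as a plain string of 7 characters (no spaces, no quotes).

Answer: XRDKXRD

Derivation:
Token 1: literal('A'). Output: "A"
Token 2: literal('X'). Output: "AX"
Token 3: literal('R'). Output: "AXR"
Token 4: literal('D'). Output: "AXRD"
Token 5: literal('K'). Output: "AXRDK"
Token 6: backref(off=4, len=7). Buffer before: "AXRDK" (len 5)
  byte 1: read out[1]='X', append. Buffer now: "AXRDKX"
  byte 2: read out[2]='R', append. Buffer now: "AXRDKXR"
  byte 3: read out[3]='D', append. Buffer now: "AXRDKXRD"
  byte 4: read out[4]='K', append. Buffer now: "AXRDKXRDK"
  byte 5: read out[5]='X', append. Buffer now: "AXRDKXRDKX"
  byte 6: read out[6]='R', append. Buffer now: "AXRDKXRDKXR"
  byte 7: read out[7]='D', append. Buffer now: "AXRDKXRDKXRD"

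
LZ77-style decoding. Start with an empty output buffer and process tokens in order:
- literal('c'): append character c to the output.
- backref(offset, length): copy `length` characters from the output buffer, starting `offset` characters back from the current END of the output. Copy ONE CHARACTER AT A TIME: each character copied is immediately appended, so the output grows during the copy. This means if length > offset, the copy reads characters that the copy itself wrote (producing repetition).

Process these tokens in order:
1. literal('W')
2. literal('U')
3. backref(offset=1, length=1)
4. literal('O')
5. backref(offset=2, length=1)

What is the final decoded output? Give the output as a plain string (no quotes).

Token 1: literal('W'). Output: "W"
Token 2: literal('U'). Output: "WU"
Token 3: backref(off=1, len=1). Copied 'U' from pos 1. Output: "WUU"
Token 4: literal('O'). Output: "WUUO"
Token 5: backref(off=2, len=1). Copied 'U' from pos 2. Output: "WUUOU"

Answer: WUUOU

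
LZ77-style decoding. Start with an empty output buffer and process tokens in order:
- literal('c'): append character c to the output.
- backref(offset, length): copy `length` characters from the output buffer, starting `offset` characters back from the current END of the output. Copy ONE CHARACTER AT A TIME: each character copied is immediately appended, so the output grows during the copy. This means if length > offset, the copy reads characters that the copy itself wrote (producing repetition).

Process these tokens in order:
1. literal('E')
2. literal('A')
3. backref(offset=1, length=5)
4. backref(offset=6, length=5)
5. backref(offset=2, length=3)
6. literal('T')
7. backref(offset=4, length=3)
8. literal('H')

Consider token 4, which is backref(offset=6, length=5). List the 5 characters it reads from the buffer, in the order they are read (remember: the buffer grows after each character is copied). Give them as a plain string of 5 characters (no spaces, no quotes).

Token 1: literal('E'). Output: "E"
Token 2: literal('A'). Output: "EA"
Token 3: backref(off=1, len=5) (overlapping!). Copied 'AAAAA' from pos 1. Output: "EAAAAAA"
Token 4: backref(off=6, len=5). Buffer before: "EAAAAAA" (len 7)
  byte 1: read out[1]='A', append. Buffer now: "EAAAAAAA"
  byte 2: read out[2]='A', append. Buffer now: "EAAAAAAAA"
  byte 3: read out[3]='A', append. Buffer now: "EAAAAAAAAA"
  byte 4: read out[4]='A', append. Buffer now: "EAAAAAAAAAA"
  byte 5: read out[5]='A', append. Buffer now: "EAAAAAAAAAAA"

Answer: AAAAA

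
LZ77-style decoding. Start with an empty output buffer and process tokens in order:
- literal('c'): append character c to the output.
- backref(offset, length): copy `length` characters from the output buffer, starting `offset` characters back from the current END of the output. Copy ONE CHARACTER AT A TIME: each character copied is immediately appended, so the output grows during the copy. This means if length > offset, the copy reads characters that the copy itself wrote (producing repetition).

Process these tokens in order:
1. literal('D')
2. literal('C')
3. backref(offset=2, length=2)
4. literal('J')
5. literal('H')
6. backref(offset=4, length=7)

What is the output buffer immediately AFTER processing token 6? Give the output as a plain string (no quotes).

Answer: DCDCJHDCJHDCJ

Derivation:
Token 1: literal('D'). Output: "D"
Token 2: literal('C'). Output: "DC"
Token 3: backref(off=2, len=2). Copied 'DC' from pos 0. Output: "DCDC"
Token 4: literal('J'). Output: "DCDCJ"
Token 5: literal('H'). Output: "DCDCJH"
Token 6: backref(off=4, len=7) (overlapping!). Copied 'DCJHDCJ' from pos 2. Output: "DCDCJHDCJHDCJ"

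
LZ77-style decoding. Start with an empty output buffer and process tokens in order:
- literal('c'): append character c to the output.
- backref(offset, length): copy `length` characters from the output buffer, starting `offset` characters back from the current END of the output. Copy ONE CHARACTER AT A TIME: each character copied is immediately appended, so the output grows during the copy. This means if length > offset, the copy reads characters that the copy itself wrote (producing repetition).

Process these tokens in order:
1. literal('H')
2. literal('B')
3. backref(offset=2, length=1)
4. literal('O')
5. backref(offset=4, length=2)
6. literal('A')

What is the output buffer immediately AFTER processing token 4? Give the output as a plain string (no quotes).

Token 1: literal('H'). Output: "H"
Token 2: literal('B'). Output: "HB"
Token 3: backref(off=2, len=1). Copied 'H' from pos 0. Output: "HBH"
Token 4: literal('O'). Output: "HBHO"

Answer: HBHO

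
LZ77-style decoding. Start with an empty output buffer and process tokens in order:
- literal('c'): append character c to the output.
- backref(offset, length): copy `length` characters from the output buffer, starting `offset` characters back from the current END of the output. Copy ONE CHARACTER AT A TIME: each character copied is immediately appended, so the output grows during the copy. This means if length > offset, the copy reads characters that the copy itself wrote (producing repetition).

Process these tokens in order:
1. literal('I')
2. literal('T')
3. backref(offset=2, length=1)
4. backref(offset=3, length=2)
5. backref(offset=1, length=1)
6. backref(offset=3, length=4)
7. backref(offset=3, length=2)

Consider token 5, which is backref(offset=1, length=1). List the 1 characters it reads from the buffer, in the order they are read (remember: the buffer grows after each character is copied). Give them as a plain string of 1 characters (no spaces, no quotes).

Token 1: literal('I'). Output: "I"
Token 2: literal('T'). Output: "IT"
Token 3: backref(off=2, len=1). Copied 'I' from pos 0. Output: "ITI"
Token 4: backref(off=3, len=2). Copied 'IT' from pos 0. Output: "ITIIT"
Token 5: backref(off=1, len=1). Buffer before: "ITIIT" (len 5)
  byte 1: read out[4]='T', append. Buffer now: "ITIITT"

Answer: T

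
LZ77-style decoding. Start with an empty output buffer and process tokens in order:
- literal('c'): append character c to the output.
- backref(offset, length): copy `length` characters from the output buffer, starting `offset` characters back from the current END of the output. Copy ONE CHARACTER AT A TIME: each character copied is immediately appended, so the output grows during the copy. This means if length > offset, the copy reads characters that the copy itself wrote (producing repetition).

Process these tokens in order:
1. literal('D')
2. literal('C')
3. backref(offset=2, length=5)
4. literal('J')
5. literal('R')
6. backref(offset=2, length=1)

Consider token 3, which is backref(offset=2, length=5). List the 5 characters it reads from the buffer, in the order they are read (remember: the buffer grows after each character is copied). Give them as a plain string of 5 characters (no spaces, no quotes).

Answer: DCDCD

Derivation:
Token 1: literal('D'). Output: "D"
Token 2: literal('C'). Output: "DC"
Token 3: backref(off=2, len=5). Buffer before: "DC" (len 2)
  byte 1: read out[0]='D', append. Buffer now: "DCD"
  byte 2: read out[1]='C', append. Buffer now: "DCDC"
  byte 3: read out[2]='D', append. Buffer now: "DCDCD"
  byte 4: read out[3]='C', append. Buffer now: "DCDCDC"
  byte 5: read out[4]='D', append. Buffer now: "DCDCDCD"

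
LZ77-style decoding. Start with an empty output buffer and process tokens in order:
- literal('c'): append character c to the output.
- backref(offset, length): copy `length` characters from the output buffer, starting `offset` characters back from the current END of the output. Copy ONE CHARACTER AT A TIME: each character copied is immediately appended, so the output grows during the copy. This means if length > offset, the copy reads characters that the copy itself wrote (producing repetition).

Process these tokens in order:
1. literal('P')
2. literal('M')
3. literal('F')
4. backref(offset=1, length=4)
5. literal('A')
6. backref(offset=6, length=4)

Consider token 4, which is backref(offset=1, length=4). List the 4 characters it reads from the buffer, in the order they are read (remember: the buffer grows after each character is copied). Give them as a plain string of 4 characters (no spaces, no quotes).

Answer: FFFF

Derivation:
Token 1: literal('P'). Output: "P"
Token 2: literal('M'). Output: "PM"
Token 3: literal('F'). Output: "PMF"
Token 4: backref(off=1, len=4). Buffer before: "PMF" (len 3)
  byte 1: read out[2]='F', append. Buffer now: "PMFF"
  byte 2: read out[3]='F', append. Buffer now: "PMFFF"
  byte 3: read out[4]='F', append. Buffer now: "PMFFFF"
  byte 4: read out[5]='F', append. Buffer now: "PMFFFFF"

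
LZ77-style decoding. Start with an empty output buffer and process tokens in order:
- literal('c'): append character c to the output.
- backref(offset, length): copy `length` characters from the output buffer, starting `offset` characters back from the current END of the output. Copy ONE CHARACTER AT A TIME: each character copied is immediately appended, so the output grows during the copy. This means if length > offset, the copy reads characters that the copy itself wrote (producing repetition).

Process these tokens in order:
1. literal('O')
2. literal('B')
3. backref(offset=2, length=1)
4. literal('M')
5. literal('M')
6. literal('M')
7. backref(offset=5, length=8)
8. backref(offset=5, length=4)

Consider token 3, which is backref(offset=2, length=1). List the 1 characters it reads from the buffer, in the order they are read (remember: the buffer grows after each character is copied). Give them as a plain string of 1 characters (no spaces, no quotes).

Answer: O

Derivation:
Token 1: literal('O'). Output: "O"
Token 2: literal('B'). Output: "OB"
Token 3: backref(off=2, len=1). Buffer before: "OB" (len 2)
  byte 1: read out[0]='O', append. Buffer now: "OBO"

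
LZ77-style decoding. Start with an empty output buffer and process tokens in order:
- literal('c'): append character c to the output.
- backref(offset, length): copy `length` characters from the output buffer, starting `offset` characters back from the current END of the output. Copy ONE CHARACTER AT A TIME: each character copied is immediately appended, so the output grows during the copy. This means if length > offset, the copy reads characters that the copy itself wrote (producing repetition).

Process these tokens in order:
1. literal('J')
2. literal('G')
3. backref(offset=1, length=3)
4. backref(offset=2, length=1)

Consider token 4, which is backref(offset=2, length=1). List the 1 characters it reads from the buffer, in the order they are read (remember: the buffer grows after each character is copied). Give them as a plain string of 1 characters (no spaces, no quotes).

Token 1: literal('J'). Output: "J"
Token 2: literal('G'). Output: "JG"
Token 3: backref(off=1, len=3) (overlapping!). Copied 'GGG' from pos 1. Output: "JGGGG"
Token 4: backref(off=2, len=1). Buffer before: "JGGGG" (len 5)
  byte 1: read out[3]='G', append. Buffer now: "JGGGGG"

Answer: G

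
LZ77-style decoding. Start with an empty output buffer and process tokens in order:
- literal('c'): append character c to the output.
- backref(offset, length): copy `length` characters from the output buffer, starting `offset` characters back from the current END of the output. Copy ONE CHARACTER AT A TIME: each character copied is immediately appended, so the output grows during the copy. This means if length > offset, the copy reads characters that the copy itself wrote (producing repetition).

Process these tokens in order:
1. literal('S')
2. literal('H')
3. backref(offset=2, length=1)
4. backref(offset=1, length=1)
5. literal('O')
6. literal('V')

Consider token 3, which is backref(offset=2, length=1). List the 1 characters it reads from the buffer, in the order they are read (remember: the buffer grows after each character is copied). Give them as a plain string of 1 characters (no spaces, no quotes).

Answer: S

Derivation:
Token 1: literal('S'). Output: "S"
Token 2: literal('H'). Output: "SH"
Token 3: backref(off=2, len=1). Buffer before: "SH" (len 2)
  byte 1: read out[0]='S', append. Buffer now: "SHS"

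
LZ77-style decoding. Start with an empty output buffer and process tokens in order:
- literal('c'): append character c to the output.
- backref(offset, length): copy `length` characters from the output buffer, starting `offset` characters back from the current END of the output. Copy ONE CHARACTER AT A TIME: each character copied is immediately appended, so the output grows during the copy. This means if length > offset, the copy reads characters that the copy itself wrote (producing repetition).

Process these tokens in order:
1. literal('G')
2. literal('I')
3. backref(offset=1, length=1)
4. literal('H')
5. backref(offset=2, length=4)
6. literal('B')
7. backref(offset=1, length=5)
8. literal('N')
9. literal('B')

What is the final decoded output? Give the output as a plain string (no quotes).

Token 1: literal('G'). Output: "G"
Token 2: literal('I'). Output: "GI"
Token 3: backref(off=1, len=1). Copied 'I' from pos 1. Output: "GII"
Token 4: literal('H'). Output: "GIIH"
Token 5: backref(off=2, len=4) (overlapping!). Copied 'IHIH' from pos 2. Output: "GIIHIHIH"
Token 6: literal('B'). Output: "GIIHIHIHB"
Token 7: backref(off=1, len=5) (overlapping!). Copied 'BBBBB' from pos 8. Output: "GIIHIHIHBBBBBB"
Token 8: literal('N'). Output: "GIIHIHIHBBBBBBN"
Token 9: literal('B'). Output: "GIIHIHIHBBBBBBNB"

Answer: GIIHIHIHBBBBBBNB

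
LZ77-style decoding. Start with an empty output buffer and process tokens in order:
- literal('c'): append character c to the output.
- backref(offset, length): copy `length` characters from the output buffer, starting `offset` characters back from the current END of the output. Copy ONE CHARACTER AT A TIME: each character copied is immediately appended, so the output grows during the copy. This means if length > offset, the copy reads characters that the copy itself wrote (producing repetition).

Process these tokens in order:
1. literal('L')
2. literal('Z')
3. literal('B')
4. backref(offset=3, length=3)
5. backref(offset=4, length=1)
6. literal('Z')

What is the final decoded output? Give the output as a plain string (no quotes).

Token 1: literal('L'). Output: "L"
Token 2: literal('Z'). Output: "LZ"
Token 3: literal('B'). Output: "LZB"
Token 4: backref(off=3, len=3). Copied 'LZB' from pos 0. Output: "LZBLZB"
Token 5: backref(off=4, len=1). Copied 'B' from pos 2. Output: "LZBLZBB"
Token 6: literal('Z'). Output: "LZBLZBBZ"

Answer: LZBLZBBZ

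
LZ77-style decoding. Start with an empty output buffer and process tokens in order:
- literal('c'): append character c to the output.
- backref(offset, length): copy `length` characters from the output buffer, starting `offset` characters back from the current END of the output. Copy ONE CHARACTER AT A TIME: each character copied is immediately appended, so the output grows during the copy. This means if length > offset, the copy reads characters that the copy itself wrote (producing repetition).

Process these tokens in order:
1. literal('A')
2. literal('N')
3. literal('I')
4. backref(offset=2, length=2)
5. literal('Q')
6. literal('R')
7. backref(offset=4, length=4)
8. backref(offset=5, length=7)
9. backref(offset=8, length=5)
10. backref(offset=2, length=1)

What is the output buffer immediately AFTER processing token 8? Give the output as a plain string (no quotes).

Answer: ANINIQRNIQRRNIQRRN

Derivation:
Token 1: literal('A'). Output: "A"
Token 2: literal('N'). Output: "AN"
Token 3: literal('I'). Output: "ANI"
Token 4: backref(off=2, len=2). Copied 'NI' from pos 1. Output: "ANINI"
Token 5: literal('Q'). Output: "ANINIQ"
Token 6: literal('R'). Output: "ANINIQR"
Token 7: backref(off=4, len=4). Copied 'NIQR' from pos 3. Output: "ANINIQRNIQR"
Token 8: backref(off=5, len=7) (overlapping!). Copied 'RNIQRRN' from pos 6. Output: "ANINIQRNIQRRNIQRRN"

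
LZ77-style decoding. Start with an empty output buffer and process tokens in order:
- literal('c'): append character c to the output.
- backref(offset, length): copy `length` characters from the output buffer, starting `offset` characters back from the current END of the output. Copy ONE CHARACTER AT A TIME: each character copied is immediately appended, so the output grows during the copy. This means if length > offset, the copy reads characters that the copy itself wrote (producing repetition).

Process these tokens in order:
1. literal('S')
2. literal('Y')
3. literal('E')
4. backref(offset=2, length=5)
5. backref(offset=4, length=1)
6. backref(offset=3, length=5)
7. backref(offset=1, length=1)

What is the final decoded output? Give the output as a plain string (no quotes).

Token 1: literal('S'). Output: "S"
Token 2: literal('Y'). Output: "SY"
Token 3: literal('E'). Output: "SYE"
Token 4: backref(off=2, len=5) (overlapping!). Copied 'YEYEY' from pos 1. Output: "SYEYEYEY"
Token 5: backref(off=4, len=1). Copied 'E' from pos 4. Output: "SYEYEYEYE"
Token 6: backref(off=3, len=5) (overlapping!). Copied 'EYEEY' from pos 6. Output: "SYEYEYEYEEYEEY"
Token 7: backref(off=1, len=1). Copied 'Y' from pos 13. Output: "SYEYEYEYEEYEEYY"

Answer: SYEYEYEYEEYEEYY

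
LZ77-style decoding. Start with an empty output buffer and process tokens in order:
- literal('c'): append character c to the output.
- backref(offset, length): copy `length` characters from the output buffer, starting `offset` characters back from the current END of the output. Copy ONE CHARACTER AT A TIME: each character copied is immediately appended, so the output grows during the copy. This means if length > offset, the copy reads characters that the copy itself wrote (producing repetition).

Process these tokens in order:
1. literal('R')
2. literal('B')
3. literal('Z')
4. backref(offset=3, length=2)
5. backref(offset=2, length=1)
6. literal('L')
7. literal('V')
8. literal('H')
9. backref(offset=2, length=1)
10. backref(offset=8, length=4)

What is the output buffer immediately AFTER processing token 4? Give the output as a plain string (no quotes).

Answer: RBZRB

Derivation:
Token 1: literal('R'). Output: "R"
Token 2: literal('B'). Output: "RB"
Token 3: literal('Z'). Output: "RBZ"
Token 4: backref(off=3, len=2). Copied 'RB' from pos 0. Output: "RBZRB"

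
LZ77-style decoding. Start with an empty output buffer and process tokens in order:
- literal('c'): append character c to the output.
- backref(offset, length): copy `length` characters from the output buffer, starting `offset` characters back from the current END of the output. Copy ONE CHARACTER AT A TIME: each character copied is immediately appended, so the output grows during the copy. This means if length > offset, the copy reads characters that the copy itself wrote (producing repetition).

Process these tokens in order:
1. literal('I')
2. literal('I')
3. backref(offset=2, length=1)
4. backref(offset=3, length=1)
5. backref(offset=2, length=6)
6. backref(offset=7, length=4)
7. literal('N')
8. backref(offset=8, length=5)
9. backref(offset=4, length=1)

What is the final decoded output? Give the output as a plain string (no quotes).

Token 1: literal('I'). Output: "I"
Token 2: literal('I'). Output: "II"
Token 3: backref(off=2, len=1). Copied 'I' from pos 0. Output: "III"
Token 4: backref(off=3, len=1). Copied 'I' from pos 0. Output: "IIII"
Token 5: backref(off=2, len=6) (overlapping!). Copied 'IIIIII' from pos 2. Output: "IIIIIIIIII"
Token 6: backref(off=7, len=4). Copied 'IIII' from pos 3. Output: "IIIIIIIIIIIIII"
Token 7: literal('N'). Output: "IIIIIIIIIIIIIIN"
Token 8: backref(off=8, len=5). Copied 'IIIII' from pos 7. Output: "IIIIIIIIIIIIIINIIIII"
Token 9: backref(off=4, len=1). Copied 'I' from pos 16. Output: "IIIIIIIIIIIIIINIIIIII"

Answer: IIIIIIIIIIIIIINIIIIII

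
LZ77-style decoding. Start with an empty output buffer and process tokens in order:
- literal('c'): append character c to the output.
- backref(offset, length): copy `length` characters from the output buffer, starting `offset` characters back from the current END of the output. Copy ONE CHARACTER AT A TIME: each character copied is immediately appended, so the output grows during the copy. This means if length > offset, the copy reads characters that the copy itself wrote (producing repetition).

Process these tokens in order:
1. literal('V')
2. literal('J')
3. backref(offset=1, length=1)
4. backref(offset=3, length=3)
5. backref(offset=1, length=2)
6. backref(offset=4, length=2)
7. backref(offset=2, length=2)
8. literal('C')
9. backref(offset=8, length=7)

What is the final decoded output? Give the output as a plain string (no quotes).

Answer: VJJVJJJJJJJJCJJJJJJJ

Derivation:
Token 1: literal('V'). Output: "V"
Token 2: literal('J'). Output: "VJ"
Token 3: backref(off=1, len=1). Copied 'J' from pos 1. Output: "VJJ"
Token 4: backref(off=3, len=3). Copied 'VJJ' from pos 0. Output: "VJJVJJ"
Token 5: backref(off=1, len=2) (overlapping!). Copied 'JJ' from pos 5. Output: "VJJVJJJJ"
Token 6: backref(off=4, len=2). Copied 'JJ' from pos 4. Output: "VJJVJJJJJJ"
Token 7: backref(off=2, len=2). Copied 'JJ' from pos 8. Output: "VJJVJJJJJJJJ"
Token 8: literal('C'). Output: "VJJVJJJJJJJJC"
Token 9: backref(off=8, len=7). Copied 'JJJJJJJ' from pos 5. Output: "VJJVJJJJJJJJCJJJJJJJ"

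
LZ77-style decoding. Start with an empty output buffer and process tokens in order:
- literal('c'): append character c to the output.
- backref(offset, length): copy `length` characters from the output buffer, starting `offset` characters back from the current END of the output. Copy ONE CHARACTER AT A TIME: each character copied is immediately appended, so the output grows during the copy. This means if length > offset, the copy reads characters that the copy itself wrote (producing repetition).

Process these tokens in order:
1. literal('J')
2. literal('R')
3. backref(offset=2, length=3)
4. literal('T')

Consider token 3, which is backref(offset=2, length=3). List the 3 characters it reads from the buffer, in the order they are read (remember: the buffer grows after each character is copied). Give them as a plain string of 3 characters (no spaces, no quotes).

Token 1: literal('J'). Output: "J"
Token 2: literal('R'). Output: "JR"
Token 3: backref(off=2, len=3). Buffer before: "JR" (len 2)
  byte 1: read out[0]='J', append. Buffer now: "JRJ"
  byte 2: read out[1]='R', append. Buffer now: "JRJR"
  byte 3: read out[2]='J', append. Buffer now: "JRJRJ"

Answer: JRJ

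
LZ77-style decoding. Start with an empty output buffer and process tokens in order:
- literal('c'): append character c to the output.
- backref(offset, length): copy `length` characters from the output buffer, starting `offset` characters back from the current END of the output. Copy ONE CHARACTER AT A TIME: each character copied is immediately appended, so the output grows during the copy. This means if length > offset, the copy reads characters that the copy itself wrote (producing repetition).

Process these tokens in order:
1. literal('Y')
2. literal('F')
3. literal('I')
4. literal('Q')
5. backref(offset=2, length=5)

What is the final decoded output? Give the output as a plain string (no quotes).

Answer: YFIQIQIQI

Derivation:
Token 1: literal('Y'). Output: "Y"
Token 2: literal('F'). Output: "YF"
Token 3: literal('I'). Output: "YFI"
Token 4: literal('Q'). Output: "YFIQ"
Token 5: backref(off=2, len=5) (overlapping!). Copied 'IQIQI' from pos 2. Output: "YFIQIQIQI"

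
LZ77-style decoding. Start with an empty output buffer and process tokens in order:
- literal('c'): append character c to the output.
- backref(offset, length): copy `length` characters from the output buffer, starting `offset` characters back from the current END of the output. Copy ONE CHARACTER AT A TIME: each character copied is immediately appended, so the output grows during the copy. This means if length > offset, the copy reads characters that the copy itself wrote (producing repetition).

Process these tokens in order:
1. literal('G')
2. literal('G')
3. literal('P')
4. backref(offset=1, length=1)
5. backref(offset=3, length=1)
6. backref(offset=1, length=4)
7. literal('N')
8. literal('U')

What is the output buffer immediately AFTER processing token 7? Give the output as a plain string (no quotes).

Answer: GGPPGGGGGN

Derivation:
Token 1: literal('G'). Output: "G"
Token 2: literal('G'). Output: "GG"
Token 3: literal('P'). Output: "GGP"
Token 4: backref(off=1, len=1). Copied 'P' from pos 2. Output: "GGPP"
Token 5: backref(off=3, len=1). Copied 'G' from pos 1. Output: "GGPPG"
Token 6: backref(off=1, len=4) (overlapping!). Copied 'GGGG' from pos 4. Output: "GGPPGGGGG"
Token 7: literal('N'). Output: "GGPPGGGGGN"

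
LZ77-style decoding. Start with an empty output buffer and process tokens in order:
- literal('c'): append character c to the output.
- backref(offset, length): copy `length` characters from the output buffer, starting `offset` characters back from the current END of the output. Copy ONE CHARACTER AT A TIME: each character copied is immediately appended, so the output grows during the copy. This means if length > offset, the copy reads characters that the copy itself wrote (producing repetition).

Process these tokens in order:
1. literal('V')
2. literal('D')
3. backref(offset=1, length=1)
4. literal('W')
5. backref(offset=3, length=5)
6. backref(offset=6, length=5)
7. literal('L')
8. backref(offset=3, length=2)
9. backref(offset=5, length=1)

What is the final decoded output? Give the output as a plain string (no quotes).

Token 1: literal('V'). Output: "V"
Token 2: literal('D'). Output: "VD"
Token 3: backref(off=1, len=1). Copied 'D' from pos 1. Output: "VDD"
Token 4: literal('W'). Output: "VDDW"
Token 5: backref(off=3, len=5) (overlapping!). Copied 'DDWDD' from pos 1. Output: "VDDWDDWDD"
Token 6: backref(off=6, len=5). Copied 'WDDWD' from pos 3. Output: "VDDWDDWDDWDDWD"
Token 7: literal('L'). Output: "VDDWDDWDDWDDWDL"
Token 8: backref(off=3, len=2). Copied 'WD' from pos 12. Output: "VDDWDDWDDWDDWDLWD"
Token 9: backref(off=5, len=1). Copied 'W' from pos 12. Output: "VDDWDDWDDWDDWDLWDW"

Answer: VDDWDDWDDWDDWDLWDW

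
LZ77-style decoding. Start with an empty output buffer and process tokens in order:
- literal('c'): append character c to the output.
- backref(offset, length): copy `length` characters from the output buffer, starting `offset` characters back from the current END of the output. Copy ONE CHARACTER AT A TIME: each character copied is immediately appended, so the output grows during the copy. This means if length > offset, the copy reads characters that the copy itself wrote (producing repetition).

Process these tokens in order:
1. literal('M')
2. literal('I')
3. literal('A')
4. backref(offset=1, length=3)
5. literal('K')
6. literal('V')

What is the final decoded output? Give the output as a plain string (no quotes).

Answer: MIAAAAKV

Derivation:
Token 1: literal('M'). Output: "M"
Token 2: literal('I'). Output: "MI"
Token 3: literal('A'). Output: "MIA"
Token 4: backref(off=1, len=3) (overlapping!). Copied 'AAA' from pos 2. Output: "MIAAAA"
Token 5: literal('K'). Output: "MIAAAAK"
Token 6: literal('V'). Output: "MIAAAAKV"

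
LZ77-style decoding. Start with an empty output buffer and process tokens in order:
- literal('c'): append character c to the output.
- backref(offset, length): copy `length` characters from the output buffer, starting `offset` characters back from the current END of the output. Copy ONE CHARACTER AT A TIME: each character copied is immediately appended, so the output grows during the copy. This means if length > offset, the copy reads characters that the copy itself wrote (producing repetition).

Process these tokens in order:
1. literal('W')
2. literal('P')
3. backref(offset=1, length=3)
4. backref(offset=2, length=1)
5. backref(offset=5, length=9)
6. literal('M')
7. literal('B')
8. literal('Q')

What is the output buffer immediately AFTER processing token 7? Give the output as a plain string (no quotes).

Answer: WPPPPPPPPPPPPPPMB

Derivation:
Token 1: literal('W'). Output: "W"
Token 2: literal('P'). Output: "WP"
Token 3: backref(off=1, len=3) (overlapping!). Copied 'PPP' from pos 1. Output: "WPPPP"
Token 4: backref(off=2, len=1). Copied 'P' from pos 3. Output: "WPPPPP"
Token 5: backref(off=5, len=9) (overlapping!). Copied 'PPPPPPPPP' from pos 1. Output: "WPPPPPPPPPPPPPP"
Token 6: literal('M'). Output: "WPPPPPPPPPPPPPPM"
Token 7: literal('B'). Output: "WPPPPPPPPPPPPPPMB"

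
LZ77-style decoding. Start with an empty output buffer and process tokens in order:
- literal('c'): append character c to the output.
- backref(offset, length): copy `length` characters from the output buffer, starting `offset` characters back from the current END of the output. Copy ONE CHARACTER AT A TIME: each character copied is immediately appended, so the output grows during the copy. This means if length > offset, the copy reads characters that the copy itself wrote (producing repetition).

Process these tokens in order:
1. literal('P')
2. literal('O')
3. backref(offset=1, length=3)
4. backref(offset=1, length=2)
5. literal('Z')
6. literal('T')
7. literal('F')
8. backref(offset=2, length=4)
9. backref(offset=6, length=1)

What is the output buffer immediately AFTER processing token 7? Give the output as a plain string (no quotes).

Answer: POOOOOOZTF

Derivation:
Token 1: literal('P'). Output: "P"
Token 2: literal('O'). Output: "PO"
Token 3: backref(off=1, len=3) (overlapping!). Copied 'OOO' from pos 1. Output: "POOOO"
Token 4: backref(off=1, len=2) (overlapping!). Copied 'OO' from pos 4. Output: "POOOOOO"
Token 5: literal('Z'). Output: "POOOOOOZ"
Token 6: literal('T'). Output: "POOOOOOZT"
Token 7: literal('F'). Output: "POOOOOOZTF"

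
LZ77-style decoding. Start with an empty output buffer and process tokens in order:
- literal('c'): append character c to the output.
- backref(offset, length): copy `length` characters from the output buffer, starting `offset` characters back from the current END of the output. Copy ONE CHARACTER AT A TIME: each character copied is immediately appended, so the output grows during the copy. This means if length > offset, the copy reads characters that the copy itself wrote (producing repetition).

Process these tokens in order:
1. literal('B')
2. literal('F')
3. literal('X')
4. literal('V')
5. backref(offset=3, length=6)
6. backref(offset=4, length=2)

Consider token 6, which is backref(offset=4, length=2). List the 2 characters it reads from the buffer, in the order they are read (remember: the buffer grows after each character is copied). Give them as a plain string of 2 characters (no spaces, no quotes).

Answer: VF

Derivation:
Token 1: literal('B'). Output: "B"
Token 2: literal('F'). Output: "BF"
Token 3: literal('X'). Output: "BFX"
Token 4: literal('V'). Output: "BFXV"
Token 5: backref(off=3, len=6) (overlapping!). Copied 'FXVFXV' from pos 1. Output: "BFXVFXVFXV"
Token 6: backref(off=4, len=2). Buffer before: "BFXVFXVFXV" (len 10)
  byte 1: read out[6]='V', append. Buffer now: "BFXVFXVFXVV"
  byte 2: read out[7]='F', append. Buffer now: "BFXVFXVFXVVF"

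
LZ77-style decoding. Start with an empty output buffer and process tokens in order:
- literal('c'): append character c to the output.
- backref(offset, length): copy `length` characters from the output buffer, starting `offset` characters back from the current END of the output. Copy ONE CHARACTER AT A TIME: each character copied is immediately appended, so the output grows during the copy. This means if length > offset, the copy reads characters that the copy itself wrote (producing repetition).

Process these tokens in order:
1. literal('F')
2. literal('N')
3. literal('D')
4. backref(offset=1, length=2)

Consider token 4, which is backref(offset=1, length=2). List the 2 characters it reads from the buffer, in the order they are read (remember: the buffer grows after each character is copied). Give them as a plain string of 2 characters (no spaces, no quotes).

Answer: DD

Derivation:
Token 1: literal('F'). Output: "F"
Token 2: literal('N'). Output: "FN"
Token 3: literal('D'). Output: "FND"
Token 4: backref(off=1, len=2). Buffer before: "FND" (len 3)
  byte 1: read out[2]='D', append. Buffer now: "FNDD"
  byte 2: read out[3]='D', append. Buffer now: "FNDDD"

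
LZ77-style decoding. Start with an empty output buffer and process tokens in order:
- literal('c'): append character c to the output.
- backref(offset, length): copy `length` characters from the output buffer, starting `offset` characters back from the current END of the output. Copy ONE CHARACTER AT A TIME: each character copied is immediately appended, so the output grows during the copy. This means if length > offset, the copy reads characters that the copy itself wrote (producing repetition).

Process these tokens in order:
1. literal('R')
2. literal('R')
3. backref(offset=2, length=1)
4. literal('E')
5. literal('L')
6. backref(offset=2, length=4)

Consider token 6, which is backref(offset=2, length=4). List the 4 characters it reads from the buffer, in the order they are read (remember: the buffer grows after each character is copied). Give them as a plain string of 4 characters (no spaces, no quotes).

Token 1: literal('R'). Output: "R"
Token 2: literal('R'). Output: "RR"
Token 3: backref(off=2, len=1). Copied 'R' from pos 0. Output: "RRR"
Token 4: literal('E'). Output: "RRRE"
Token 5: literal('L'). Output: "RRREL"
Token 6: backref(off=2, len=4). Buffer before: "RRREL" (len 5)
  byte 1: read out[3]='E', append. Buffer now: "RRRELE"
  byte 2: read out[4]='L', append. Buffer now: "RRRELEL"
  byte 3: read out[5]='E', append. Buffer now: "RRRELELE"
  byte 4: read out[6]='L', append. Buffer now: "RRRELELEL"

Answer: ELEL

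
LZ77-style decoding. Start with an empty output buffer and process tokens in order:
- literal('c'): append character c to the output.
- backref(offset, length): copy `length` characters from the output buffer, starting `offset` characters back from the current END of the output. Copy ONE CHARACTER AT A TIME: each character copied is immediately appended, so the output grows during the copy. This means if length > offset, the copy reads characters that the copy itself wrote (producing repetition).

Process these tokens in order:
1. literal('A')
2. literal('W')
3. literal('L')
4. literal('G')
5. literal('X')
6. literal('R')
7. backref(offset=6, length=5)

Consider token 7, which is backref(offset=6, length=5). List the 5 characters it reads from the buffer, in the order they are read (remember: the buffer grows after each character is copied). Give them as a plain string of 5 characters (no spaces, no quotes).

Answer: AWLGX

Derivation:
Token 1: literal('A'). Output: "A"
Token 2: literal('W'). Output: "AW"
Token 3: literal('L'). Output: "AWL"
Token 4: literal('G'). Output: "AWLG"
Token 5: literal('X'). Output: "AWLGX"
Token 6: literal('R'). Output: "AWLGXR"
Token 7: backref(off=6, len=5). Buffer before: "AWLGXR" (len 6)
  byte 1: read out[0]='A', append. Buffer now: "AWLGXRA"
  byte 2: read out[1]='W', append. Buffer now: "AWLGXRAW"
  byte 3: read out[2]='L', append. Buffer now: "AWLGXRAWL"
  byte 4: read out[3]='G', append. Buffer now: "AWLGXRAWLG"
  byte 5: read out[4]='X', append. Buffer now: "AWLGXRAWLGX"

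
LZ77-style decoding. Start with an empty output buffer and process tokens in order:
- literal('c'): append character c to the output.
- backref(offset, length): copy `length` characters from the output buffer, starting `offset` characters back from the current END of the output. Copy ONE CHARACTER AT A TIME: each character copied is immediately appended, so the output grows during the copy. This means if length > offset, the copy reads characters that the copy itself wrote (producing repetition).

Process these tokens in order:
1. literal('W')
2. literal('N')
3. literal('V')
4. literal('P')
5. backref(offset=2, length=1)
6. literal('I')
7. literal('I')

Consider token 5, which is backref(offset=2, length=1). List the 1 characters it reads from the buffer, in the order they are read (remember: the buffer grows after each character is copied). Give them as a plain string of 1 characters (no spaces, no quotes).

Token 1: literal('W'). Output: "W"
Token 2: literal('N'). Output: "WN"
Token 3: literal('V'). Output: "WNV"
Token 4: literal('P'). Output: "WNVP"
Token 5: backref(off=2, len=1). Buffer before: "WNVP" (len 4)
  byte 1: read out[2]='V', append. Buffer now: "WNVPV"

Answer: V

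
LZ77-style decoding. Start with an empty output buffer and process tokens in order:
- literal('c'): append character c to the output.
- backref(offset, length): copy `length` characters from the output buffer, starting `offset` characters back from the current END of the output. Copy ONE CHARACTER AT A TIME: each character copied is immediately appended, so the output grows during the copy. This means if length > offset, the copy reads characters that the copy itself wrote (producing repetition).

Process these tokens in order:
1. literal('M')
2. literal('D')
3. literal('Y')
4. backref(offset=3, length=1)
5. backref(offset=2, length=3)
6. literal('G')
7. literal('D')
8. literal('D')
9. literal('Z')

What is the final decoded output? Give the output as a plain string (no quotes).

Token 1: literal('M'). Output: "M"
Token 2: literal('D'). Output: "MD"
Token 3: literal('Y'). Output: "MDY"
Token 4: backref(off=3, len=1). Copied 'M' from pos 0. Output: "MDYM"
Token 5: backref(off=2, len=3) (overlapping!). Copied 'YMY' from pos 2. Output: "MDYMYMY"
Token 6: literal('G'). Output: "MDYMYMYG"
Token 7: literal('D'). Output: "MDYMYMYGD"
Token 8: literal('D'). Output: "MDYMYMYGDD"
Token 9: literal('Z'). Output: "MDYMYMYGDDZ"

Answer: MDYMYMYGDDZ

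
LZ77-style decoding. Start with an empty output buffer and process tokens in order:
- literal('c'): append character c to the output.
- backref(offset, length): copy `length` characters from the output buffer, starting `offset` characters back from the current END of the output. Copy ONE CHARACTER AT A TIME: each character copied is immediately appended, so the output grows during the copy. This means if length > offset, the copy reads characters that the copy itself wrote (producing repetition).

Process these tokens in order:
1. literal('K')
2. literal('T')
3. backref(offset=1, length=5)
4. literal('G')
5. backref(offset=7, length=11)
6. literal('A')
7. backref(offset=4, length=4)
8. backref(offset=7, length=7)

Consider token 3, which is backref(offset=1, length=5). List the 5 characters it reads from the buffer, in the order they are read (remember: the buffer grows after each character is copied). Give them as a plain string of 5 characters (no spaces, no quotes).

Answer: TTTTT

Derivation:
Token 1: literal('K'). Output: "K"
Token 2: literal('T'). Output: "KT"
Token 3: backref(off=1, len=5). Buffer before: "KT" (len 2)
  byte 1: read out[1]='T', append. Buffer now: "KTT"
  byte 2: read out[2]='T', append. Buffer now: "KTTT"
  byte 3: read out[3]='T', append. Buffer now: "KTTTT"
  byte 4: read out[4]='T', append. Buffer now: "KTTTTT"
  byte 5: read out[5]='T', append. Buffer now: "KTTTTTT"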